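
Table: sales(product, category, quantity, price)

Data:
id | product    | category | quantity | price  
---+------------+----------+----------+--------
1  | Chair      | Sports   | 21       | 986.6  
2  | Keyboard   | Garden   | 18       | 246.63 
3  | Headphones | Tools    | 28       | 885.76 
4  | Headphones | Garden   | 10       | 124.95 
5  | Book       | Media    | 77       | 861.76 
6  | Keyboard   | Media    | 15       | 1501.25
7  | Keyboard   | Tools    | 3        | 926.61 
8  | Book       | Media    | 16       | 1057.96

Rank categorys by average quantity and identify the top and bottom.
SELECT category, AVG(quantity)
FROM sales
GROUP BY category
ORDER BY AVG(quantity)

All groups:
  Garden: 14.00
  Tools: 15.50
  Sports: 21.00
  Media: 36.00

Highest: Media (36.00)
Lowest: Garden (14.00)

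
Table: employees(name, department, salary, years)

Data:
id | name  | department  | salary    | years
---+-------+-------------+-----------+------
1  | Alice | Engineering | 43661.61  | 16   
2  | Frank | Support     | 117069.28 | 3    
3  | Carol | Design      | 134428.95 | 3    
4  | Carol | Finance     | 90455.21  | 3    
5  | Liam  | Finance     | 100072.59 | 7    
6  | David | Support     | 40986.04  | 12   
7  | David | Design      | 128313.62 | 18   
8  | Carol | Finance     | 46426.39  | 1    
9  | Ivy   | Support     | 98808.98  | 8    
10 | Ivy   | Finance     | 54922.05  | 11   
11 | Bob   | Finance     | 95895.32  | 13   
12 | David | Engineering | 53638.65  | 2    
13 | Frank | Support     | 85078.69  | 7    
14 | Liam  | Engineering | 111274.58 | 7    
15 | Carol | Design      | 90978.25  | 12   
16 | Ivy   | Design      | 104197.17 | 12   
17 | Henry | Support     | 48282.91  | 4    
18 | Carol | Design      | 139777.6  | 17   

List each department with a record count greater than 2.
SELECT department, COUNT(*) as cnt
FROM employees
GROUP BY department
HAVING COUNT(*) > 2

Result:
  Design: 5
  Engineering: 3
  Finance: 5
  Support: 5

Note: HAVING filters groups after aggregation, WHERE filters rows before.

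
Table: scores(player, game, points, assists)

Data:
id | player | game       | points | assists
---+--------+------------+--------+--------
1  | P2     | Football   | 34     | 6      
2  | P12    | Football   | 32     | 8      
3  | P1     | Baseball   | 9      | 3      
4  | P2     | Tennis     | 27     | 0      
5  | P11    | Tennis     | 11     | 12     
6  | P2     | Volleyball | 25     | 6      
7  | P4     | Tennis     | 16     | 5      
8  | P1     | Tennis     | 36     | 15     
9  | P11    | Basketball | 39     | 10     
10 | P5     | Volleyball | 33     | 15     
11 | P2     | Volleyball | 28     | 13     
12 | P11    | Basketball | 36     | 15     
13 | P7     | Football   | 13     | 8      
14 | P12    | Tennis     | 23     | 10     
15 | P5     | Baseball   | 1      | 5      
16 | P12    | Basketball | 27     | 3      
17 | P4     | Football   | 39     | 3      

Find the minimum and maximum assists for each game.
SELECT game, MIN(assists), MAX(assists)
FROM scores
GROUP BY game

Result:
  Baseball: min=3, max=5
  Basketball: min=3, max=15
  Football: min=3, max=8
  Tennis: min=0, max=15
  Volleyball: min=6, max=15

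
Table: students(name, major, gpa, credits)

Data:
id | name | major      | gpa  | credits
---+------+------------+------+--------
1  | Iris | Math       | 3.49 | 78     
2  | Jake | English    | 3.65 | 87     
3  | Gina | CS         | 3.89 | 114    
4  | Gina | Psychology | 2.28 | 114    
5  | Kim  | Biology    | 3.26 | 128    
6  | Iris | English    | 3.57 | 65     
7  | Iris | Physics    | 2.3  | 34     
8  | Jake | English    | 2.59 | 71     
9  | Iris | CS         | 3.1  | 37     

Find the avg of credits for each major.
SELECT major, AVG(credits) as result
FROM students
GROUP BY major

Result:
  Biology: 128.00
  CS: 75.50
  English: 74.33
  Math: 78.00
  Physics: 34.00
  Psychology: 114.00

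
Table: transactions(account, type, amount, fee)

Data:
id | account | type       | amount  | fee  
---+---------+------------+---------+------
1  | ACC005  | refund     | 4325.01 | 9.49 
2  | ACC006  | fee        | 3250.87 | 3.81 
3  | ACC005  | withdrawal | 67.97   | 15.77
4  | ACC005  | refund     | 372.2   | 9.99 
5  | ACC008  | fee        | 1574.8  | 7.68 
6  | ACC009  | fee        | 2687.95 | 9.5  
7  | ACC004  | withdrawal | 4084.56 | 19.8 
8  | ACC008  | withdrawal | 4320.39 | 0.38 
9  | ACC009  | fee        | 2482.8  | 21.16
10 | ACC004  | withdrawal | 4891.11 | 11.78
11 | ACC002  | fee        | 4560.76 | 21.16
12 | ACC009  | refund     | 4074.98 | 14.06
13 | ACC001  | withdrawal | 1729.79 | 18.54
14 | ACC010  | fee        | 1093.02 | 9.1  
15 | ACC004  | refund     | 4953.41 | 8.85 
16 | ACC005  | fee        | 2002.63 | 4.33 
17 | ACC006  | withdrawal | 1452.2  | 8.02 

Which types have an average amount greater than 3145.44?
SELECT type, AVG(amount)
FROM transactions
GROUP BY type
HAVING AVG(amount) > 3145.44

Result:
  refund: avg=3431.40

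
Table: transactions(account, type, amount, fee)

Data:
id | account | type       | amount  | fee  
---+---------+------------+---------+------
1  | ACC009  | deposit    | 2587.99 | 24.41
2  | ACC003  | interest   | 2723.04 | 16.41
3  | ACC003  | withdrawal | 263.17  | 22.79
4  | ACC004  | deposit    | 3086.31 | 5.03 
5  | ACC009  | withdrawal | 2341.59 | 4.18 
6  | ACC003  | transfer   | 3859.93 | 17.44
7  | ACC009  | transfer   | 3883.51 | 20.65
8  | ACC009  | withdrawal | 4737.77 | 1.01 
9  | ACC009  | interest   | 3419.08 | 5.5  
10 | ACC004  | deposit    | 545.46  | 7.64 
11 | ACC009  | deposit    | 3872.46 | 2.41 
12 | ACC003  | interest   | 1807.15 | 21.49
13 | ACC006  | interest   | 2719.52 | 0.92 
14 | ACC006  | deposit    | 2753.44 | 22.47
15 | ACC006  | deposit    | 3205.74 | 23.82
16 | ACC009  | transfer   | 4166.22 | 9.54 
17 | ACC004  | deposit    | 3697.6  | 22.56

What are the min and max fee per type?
SELECT type, MIN(fee), MAX(fee)
FROM transactions
GROUP BY type

Result:
  deposit: min=2.41, max=24.41
  interest: min=0.92, max=21.49
  transfer: min=9.54, max=20.65
  withdrawal: min=1.01, max=22.79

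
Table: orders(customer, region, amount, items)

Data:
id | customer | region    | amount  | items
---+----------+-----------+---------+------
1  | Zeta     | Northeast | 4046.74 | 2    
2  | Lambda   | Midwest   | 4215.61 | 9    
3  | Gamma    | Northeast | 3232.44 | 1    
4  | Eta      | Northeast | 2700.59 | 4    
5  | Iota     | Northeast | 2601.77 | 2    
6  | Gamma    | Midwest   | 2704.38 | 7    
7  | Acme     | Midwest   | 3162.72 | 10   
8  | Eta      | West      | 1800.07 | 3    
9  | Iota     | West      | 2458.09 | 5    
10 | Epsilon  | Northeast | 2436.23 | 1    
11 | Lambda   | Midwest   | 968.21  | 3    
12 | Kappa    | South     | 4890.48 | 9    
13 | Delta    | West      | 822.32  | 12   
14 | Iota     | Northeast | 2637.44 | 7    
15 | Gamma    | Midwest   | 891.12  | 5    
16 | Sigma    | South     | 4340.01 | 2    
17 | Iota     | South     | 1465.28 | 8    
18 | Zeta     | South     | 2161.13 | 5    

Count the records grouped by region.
SELECT region, COUNT(*) as count
FROM orders
GROUP BY region

Result:
  Midwest: 5
  Northeast: 6
  South: 4
  West: 3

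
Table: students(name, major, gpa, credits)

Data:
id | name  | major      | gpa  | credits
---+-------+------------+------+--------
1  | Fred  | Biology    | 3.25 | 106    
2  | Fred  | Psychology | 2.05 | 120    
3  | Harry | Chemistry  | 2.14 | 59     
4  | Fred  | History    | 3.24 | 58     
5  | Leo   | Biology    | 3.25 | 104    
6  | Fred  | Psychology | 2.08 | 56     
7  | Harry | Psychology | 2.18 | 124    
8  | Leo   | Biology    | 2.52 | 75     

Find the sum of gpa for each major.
SELECT major, SUM(gpa) as result
FROM students
GROUP BY major

Result:
  Biology: 9.02
  Chemistry: 2.14
  History: 3.24
  Psychology: 6.31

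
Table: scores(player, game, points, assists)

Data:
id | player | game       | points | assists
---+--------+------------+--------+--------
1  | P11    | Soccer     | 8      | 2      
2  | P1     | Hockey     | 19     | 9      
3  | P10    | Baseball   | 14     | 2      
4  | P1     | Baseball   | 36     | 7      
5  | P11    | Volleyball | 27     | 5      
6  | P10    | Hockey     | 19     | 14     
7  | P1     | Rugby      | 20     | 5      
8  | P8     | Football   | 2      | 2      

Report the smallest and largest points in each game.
SELECT game, MIN(points), MAX(points)
FROM scores
GROUP BY game

Result:
  Baseball: min=14, max=36
  Football: min=2, max=2
  Hockey: min=19, max=19
  Rugby: min=20, max=20
  Soccer: min=8, max=8
  Volleyball: min=27, max=27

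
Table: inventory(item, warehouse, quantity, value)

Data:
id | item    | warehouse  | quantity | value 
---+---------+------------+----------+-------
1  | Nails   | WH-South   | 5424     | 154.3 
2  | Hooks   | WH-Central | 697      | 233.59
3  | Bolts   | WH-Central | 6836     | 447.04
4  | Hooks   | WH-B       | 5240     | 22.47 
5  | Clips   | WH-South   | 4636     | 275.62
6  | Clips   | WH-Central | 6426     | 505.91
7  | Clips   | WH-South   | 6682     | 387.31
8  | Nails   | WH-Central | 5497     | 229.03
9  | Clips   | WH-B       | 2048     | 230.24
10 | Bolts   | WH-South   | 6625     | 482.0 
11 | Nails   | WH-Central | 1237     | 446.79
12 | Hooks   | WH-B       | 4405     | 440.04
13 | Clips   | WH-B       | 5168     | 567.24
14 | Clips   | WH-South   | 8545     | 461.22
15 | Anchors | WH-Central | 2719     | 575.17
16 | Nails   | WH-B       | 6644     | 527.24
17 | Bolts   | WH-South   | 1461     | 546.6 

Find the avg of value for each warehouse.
SELECT warehouse, AVG(value) as result
FROM inventory
GROUP BY warehouse

Result:
  WH-B: 357.45
  WH-Central: 406.26
  WH-South: 384.51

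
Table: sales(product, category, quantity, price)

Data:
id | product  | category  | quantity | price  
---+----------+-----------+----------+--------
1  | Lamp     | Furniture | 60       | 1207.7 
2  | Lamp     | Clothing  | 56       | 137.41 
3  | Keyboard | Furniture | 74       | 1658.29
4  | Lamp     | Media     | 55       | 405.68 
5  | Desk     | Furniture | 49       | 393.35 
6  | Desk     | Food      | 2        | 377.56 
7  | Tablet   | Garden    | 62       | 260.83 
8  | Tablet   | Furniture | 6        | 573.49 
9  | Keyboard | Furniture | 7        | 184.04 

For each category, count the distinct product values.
SELECT category, COUNT(DISTINCT product)
FROM sales
GROUP BY category

Result:
  Clothing: 1 distinct
  Food: 1 distinct
  Furniture: 4 distinct
  Garden: 1 distinct
  Media: 1 distinct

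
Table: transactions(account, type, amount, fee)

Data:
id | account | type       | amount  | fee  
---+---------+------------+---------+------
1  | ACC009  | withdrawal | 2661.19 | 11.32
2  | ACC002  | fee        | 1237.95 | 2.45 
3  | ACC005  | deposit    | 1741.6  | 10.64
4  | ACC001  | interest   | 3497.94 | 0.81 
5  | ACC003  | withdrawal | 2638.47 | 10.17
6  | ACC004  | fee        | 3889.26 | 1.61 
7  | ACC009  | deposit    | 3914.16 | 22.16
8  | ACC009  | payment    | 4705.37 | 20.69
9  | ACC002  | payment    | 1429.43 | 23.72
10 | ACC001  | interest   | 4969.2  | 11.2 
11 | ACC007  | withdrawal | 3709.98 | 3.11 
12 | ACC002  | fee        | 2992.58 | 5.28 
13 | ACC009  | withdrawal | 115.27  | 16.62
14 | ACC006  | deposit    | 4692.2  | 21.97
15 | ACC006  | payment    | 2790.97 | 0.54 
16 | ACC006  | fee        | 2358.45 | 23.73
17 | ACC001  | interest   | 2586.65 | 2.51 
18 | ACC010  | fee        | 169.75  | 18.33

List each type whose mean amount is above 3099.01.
SELECT type, AVG(amount)
FROM transactions
GROUP BY type
HAVING AVG(amount) > 3099.01

Result:
  deposit: avg=3449.32
  interest: avg=3684.60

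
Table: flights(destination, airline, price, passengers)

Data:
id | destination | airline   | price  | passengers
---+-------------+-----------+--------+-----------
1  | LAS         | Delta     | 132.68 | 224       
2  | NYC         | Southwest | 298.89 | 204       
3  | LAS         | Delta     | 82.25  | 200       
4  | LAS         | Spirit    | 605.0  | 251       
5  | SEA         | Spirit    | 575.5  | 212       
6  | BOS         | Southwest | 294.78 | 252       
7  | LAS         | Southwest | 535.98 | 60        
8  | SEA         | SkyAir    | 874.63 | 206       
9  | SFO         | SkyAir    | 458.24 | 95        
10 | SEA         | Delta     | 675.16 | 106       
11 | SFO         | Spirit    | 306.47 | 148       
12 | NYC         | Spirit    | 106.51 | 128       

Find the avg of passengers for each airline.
SELECT airline, AVG(passengers) as result
FROM flights
GROUP BY airline

Result:
  Delta: 176.67
  SkyAir: 150.50
  Southwest: 172.00
  Spirit: 184.75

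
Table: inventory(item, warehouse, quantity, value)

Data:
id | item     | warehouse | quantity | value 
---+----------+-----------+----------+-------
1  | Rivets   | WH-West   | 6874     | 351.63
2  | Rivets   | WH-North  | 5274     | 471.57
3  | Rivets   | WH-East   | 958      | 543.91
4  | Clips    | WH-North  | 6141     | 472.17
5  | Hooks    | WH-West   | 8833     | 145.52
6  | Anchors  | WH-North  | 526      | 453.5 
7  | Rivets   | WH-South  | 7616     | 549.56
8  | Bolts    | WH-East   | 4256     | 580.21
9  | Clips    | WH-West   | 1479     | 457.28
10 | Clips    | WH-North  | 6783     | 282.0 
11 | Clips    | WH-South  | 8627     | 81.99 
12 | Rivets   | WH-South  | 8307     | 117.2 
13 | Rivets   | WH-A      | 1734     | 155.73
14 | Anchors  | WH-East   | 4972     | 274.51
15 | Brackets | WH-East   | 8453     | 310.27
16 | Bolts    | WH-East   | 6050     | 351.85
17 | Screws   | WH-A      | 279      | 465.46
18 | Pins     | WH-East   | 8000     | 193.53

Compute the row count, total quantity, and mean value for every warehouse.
SELECT warehouse,
       COUNT(*) as cnt,
       SUM(quantity) as total_quantity,
       AVG(value) as avg_value
FROM inventory
GROUP BY warehouse

Result:
  WH-A: 2 records, 2013 total quantity, 310.60 avg value
  WH-East: 6 records, 32689 total quantity, 375.71 avg value
  WH-North: 4 records, 18724 total quantity, 419.81 avg value
  WH-South: 3 records, 24550 total quantity, 249.58 avg value
  WH-West: 3 records, 17186 total quantity, 318.14 avg value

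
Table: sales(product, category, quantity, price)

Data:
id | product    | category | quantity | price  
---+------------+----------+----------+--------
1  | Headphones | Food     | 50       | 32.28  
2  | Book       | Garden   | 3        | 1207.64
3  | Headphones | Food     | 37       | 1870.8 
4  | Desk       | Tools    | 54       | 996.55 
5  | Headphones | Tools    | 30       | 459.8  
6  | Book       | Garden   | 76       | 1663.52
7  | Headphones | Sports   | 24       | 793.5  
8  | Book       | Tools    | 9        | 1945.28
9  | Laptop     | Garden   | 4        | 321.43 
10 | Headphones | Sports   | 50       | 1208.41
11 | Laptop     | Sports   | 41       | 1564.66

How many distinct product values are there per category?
SELECT category, COUNT(DISTINCT product)
FROM sales
GROUP BY category

Result:
  Food: 1 distinct
  Garden: 2 distinct
  Sports: 2 distinct
  Tools: 3 distinct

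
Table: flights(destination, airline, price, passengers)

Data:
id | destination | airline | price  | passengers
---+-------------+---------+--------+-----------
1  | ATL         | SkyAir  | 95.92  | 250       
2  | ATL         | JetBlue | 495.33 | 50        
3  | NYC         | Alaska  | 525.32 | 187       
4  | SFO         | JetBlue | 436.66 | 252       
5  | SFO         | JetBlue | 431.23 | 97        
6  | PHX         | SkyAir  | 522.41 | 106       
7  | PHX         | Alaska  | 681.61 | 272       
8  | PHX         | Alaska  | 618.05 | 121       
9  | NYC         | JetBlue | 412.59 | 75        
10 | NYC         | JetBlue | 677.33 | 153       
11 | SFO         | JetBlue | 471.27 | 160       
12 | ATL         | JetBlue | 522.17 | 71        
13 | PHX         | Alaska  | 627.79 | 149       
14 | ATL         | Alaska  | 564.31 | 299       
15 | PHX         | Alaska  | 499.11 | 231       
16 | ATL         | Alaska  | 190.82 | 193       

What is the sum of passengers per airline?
SELECT airline, SUM(passengers) as result
FROM flights
GROUP BY airline

Result:
  Alaska: 1452
  JetBlue: 858
  SkyAir: 356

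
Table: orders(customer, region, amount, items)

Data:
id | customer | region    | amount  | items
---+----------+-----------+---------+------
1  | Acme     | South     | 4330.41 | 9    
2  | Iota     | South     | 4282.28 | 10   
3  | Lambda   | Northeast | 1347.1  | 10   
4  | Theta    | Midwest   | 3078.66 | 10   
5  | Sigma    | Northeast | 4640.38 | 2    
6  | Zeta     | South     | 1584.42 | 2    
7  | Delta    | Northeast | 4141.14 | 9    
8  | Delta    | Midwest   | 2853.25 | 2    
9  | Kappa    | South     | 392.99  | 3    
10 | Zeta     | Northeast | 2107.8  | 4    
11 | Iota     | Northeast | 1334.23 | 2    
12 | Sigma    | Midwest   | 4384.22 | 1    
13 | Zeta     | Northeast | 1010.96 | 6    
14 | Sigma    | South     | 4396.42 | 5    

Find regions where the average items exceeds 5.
SELECT region, AVG(items)
FROM orders
GROUP BY region
HAVING AVG(items) > 5

Result:
  Northeast: avg=5.50
  South: avg=5.80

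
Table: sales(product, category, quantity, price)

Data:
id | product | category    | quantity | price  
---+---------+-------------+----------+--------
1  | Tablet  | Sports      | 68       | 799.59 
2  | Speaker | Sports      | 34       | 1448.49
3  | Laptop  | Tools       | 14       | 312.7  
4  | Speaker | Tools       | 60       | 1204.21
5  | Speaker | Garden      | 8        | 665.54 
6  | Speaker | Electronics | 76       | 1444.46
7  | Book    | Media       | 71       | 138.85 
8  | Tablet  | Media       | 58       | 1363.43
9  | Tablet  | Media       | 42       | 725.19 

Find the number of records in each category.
SELECT category, COUNT(*) as count
FROM sales
GROUP BY category

Result:
  Electronics: 1
  Garden: 1
  Media: 3
  Sports: 2
  Tools: 2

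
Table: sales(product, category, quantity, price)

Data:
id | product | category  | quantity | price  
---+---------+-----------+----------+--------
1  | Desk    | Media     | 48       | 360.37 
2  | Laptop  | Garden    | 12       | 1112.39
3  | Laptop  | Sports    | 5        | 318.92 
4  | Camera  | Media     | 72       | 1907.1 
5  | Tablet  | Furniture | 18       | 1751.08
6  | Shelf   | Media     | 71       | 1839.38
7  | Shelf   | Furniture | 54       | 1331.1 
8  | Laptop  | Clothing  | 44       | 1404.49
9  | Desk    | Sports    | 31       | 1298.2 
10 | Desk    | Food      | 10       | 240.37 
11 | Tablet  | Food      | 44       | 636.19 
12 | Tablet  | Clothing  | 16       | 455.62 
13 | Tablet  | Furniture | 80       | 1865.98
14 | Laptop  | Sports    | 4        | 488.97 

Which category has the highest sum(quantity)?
SELECT category, SUM(quantity) as val
FROM sales
GROUP BY category
ORDER BY val DESC
LIMIT 1

Result: Media with sum(quantity) = 191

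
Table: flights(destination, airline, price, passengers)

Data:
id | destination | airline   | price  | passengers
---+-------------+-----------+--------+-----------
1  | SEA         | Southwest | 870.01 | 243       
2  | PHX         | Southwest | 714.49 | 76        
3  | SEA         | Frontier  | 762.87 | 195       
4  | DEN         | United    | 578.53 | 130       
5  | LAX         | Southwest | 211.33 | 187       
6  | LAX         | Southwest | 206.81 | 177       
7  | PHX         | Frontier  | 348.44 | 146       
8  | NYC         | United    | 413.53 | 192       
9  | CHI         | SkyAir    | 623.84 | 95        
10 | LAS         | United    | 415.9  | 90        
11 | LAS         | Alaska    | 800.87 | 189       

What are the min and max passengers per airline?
SELECT airline, MIN(passengers), MAX(passengers)
FROM flights
GROUP BY airline

Result:
  Alaska: min=189, max=189
  Frontier: min=146, max=195
  SkyAir: min=95, max=95
  Southwest: min=76, max=243
  United: min=90, max=192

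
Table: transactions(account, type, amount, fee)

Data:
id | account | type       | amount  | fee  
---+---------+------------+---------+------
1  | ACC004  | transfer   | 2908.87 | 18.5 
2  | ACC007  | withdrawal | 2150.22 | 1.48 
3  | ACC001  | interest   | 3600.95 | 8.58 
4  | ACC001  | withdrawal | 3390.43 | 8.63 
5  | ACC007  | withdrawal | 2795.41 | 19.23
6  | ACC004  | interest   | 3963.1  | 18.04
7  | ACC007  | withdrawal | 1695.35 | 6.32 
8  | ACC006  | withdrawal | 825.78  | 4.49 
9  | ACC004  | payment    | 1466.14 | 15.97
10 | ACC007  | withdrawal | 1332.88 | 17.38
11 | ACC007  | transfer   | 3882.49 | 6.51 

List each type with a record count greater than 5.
SELECT type, COUNT(*) as cnt
FROM transactions
GROUP BY type
HAVING COUNT(*) > 5

Result:
  withdrawal: 6

Note: HAVING filters groups after aggregation, WHERE filters rows before.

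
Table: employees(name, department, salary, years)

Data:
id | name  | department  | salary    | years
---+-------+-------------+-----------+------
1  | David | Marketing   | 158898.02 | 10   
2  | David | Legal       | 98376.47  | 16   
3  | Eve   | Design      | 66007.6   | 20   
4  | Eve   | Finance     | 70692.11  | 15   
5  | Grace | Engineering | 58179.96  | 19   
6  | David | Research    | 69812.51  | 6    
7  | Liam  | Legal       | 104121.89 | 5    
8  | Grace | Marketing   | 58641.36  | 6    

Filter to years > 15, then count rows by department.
SELECT department, COUNT(*)
FROM employees
WHERE years > 15
GROUP BY department

Note: WHERE filters rows before grouping.

Result:
  Design: 1
  Engineering: 1
  Legal: 1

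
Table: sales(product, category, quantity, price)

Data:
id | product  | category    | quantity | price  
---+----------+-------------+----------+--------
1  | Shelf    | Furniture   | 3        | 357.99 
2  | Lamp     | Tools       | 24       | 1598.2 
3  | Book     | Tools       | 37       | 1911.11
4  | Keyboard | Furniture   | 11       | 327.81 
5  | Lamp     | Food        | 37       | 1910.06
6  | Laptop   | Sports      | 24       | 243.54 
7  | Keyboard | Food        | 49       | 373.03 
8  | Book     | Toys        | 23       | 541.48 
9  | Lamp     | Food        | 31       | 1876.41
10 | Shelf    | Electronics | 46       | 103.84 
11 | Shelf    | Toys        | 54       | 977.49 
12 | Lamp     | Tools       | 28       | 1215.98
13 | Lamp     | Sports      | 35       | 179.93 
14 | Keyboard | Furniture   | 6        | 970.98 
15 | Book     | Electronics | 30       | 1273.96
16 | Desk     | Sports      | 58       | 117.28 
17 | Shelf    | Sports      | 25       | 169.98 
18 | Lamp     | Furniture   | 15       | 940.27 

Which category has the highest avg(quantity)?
SELECT category, AVG(quantity) as val
FROM sales
GROUP BY category
ORDER BY val DESC
LIMIT 1

Result: Food with avg(quantity) = 39.00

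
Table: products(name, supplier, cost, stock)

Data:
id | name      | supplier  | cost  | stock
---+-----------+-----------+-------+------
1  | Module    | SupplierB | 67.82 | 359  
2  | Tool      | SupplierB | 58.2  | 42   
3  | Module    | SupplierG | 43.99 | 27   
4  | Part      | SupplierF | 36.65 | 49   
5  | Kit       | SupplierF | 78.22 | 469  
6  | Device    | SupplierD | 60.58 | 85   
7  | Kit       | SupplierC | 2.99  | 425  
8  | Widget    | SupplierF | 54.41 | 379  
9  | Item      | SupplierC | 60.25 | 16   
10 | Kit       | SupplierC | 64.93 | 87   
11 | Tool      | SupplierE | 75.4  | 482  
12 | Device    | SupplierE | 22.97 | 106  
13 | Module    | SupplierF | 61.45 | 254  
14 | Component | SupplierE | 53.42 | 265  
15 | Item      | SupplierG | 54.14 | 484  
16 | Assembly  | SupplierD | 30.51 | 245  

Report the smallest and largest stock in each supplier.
SELECT supplier, MIN(stock), MAX(stock)
FROM products
GROUP BY supplier

Result:
  SupplierB: min=42, max=359
  SupplierC: min=16, max=425
  SupplierD: min=85, max=245
  SupplierE: min=106, max=482
  SupplierF: min=49, max=469
  SupplierG: min=27, max=484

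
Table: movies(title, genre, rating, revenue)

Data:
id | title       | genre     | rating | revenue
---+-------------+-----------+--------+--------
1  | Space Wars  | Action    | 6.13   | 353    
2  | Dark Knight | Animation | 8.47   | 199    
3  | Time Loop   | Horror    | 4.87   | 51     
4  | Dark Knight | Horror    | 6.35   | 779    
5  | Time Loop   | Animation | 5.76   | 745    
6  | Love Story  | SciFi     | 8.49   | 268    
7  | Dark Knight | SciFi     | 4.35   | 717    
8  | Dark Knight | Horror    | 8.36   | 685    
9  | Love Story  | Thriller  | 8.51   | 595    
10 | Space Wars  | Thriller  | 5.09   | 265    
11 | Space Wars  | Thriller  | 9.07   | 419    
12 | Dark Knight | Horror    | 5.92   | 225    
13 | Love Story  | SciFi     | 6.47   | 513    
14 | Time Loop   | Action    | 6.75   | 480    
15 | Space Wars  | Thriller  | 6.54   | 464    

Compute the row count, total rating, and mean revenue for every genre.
SELECT genre,
       COUNT(*) as cnt,
       SUM(rating) as total_rating,
       AVG(revenue) as avg_revenue
FROM movies
GROUP BY genre

Result:
  Action: 2 records, 12.88 total rating, 416.50 avg revenue
  Animation: 2 records, 14.23 total rating, 472.00 avg revenue
  Horror: 4 records, 25.50 total rating, 435.00 avg revenue
  SciFi: 3 records, 19.31 total rating, 499.33 avg revenue
  Thriller: 4 records, 29.21 total rating, 435.75 avg revenue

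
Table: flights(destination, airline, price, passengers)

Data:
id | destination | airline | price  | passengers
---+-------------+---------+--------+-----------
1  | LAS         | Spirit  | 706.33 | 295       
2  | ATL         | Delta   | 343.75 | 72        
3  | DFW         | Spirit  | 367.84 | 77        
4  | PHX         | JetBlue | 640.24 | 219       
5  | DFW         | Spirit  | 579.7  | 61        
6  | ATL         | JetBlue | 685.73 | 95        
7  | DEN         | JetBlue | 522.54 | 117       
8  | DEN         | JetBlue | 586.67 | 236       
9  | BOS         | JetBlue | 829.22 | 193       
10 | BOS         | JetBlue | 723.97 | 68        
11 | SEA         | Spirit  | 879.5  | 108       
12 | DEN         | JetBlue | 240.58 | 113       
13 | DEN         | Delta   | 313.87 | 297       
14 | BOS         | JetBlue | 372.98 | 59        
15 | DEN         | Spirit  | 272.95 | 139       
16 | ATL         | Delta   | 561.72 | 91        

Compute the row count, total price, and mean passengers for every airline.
SELECT airline,
       COUNT(*) as cnt,
       SUM(price) as total_price,
       AVG(passengers) as avg_passengers
FROM flights
GROUP BY airline

Result:
  Delta: 3 records, 1219.34 total price, 153.33 avg passengers
  JetBlue: 8 records, 4601.93 total price, 137.50 avg passengers
  Spirit: 5 records, 2806.32 total price, 136.00 avg passengers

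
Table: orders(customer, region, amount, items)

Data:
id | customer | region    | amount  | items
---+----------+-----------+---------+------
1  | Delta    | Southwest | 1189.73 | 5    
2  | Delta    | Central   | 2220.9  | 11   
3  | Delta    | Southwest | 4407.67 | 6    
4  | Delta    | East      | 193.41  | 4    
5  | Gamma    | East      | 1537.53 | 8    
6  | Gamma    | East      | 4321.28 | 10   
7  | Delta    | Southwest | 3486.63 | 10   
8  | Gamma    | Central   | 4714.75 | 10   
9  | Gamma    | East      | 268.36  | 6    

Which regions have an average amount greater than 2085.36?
SELECT region, AVG(amount)
FROM orders
GROUP BY region
HAVING AVG(amount) > 2085.36

Result:
  Central: avg=3467.83
  Southwest: avg=3028.01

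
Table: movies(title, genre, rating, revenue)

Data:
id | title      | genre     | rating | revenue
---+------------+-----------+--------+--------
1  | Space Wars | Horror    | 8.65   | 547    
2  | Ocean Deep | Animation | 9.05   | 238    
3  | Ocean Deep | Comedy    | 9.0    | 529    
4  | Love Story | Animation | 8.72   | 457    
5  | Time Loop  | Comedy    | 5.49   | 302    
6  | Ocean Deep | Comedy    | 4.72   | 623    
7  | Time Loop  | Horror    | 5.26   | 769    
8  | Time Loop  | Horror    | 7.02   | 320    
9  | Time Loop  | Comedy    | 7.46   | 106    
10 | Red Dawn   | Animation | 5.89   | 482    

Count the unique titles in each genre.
SELECT genre, COUNT(DISTINCT title)
FROM movies
GROUP BY genre

Result:
  Animation: 3 distinct
  Comedy: 2 distinct
  Horror: 2 distinct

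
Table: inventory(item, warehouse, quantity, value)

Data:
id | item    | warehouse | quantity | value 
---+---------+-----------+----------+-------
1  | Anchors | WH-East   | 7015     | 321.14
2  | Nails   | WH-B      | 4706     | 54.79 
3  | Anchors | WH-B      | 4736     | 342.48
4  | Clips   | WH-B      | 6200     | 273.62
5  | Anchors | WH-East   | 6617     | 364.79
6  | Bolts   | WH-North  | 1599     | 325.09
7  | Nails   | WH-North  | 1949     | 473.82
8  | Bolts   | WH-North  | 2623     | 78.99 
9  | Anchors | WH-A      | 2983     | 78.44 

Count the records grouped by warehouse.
SELECT warehouse, COUNT(*) as count
FROM inventory
GROUP BY warehouse

Result:
  WH-A: 1
  WH-B: 3
  WH-East: 2
  WH-North: 3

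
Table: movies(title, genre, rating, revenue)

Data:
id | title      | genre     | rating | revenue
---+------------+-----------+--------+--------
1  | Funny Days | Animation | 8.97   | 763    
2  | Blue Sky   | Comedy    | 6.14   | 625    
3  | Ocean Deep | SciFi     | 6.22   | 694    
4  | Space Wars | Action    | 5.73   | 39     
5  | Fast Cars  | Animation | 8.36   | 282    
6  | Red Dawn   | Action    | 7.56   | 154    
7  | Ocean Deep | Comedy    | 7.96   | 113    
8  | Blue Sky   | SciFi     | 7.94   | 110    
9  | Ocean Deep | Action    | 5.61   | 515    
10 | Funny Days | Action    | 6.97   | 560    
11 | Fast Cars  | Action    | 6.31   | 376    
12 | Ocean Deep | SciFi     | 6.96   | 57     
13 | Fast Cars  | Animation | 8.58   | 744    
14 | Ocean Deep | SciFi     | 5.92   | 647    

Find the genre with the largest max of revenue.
SELECT genre, MAX(revenue) as val
FROM movies
GROUP BY genre
ORDER BY val DESC
LIMIT 1

Result: Animation with max(revenue) = 763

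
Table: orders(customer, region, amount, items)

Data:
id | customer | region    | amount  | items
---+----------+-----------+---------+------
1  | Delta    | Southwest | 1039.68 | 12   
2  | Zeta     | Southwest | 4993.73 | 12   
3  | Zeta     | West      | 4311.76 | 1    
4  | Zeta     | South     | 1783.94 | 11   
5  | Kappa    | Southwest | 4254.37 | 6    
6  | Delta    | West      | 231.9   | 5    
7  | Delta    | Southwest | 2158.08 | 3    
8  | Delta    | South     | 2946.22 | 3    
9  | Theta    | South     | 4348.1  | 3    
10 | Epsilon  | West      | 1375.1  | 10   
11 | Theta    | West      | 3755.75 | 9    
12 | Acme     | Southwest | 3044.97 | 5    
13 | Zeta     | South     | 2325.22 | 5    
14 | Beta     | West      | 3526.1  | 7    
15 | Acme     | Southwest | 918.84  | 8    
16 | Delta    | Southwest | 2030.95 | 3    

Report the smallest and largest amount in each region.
SELECT region, MIN(amount), MAX(amount)
FROM orders
GROUP BY region

Result:
  South: min=1783.94, max=4348.10
  Southwest: min=918.84, max=4993.73
  West: min=231.90, max=4311.76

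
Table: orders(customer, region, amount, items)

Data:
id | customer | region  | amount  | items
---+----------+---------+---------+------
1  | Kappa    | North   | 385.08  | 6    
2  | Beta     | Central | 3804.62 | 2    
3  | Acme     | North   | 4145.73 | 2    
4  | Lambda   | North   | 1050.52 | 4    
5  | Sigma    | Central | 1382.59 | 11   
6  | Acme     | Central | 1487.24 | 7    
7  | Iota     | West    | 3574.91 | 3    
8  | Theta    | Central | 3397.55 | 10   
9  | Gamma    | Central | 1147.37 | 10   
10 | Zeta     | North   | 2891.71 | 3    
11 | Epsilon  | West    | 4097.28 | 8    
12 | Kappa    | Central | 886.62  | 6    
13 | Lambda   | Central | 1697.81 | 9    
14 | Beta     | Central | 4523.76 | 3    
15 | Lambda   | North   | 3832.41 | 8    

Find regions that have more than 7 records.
SELECT region, COUNT(*) as cnt
FROM orders
GROUP BY region
HAVING COUNT(*) > 7

Result:
  Central: 8

Note: HAVING filters groups after aggregation, WHERE filters rows before.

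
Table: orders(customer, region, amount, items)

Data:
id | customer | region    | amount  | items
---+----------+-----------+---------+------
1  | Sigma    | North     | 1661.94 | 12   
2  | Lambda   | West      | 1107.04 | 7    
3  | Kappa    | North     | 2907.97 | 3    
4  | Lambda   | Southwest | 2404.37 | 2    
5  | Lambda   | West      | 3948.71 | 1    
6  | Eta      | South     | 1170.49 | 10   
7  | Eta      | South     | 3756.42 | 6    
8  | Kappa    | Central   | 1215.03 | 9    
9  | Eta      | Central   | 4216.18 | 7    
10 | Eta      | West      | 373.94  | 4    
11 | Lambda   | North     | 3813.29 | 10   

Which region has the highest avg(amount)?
SELECT region, AVG(amount) as val
FROM orders
GROUP BY region
ORDER BY val DESC
LIMIT 1

Result: North with avg(amount) = 2794.40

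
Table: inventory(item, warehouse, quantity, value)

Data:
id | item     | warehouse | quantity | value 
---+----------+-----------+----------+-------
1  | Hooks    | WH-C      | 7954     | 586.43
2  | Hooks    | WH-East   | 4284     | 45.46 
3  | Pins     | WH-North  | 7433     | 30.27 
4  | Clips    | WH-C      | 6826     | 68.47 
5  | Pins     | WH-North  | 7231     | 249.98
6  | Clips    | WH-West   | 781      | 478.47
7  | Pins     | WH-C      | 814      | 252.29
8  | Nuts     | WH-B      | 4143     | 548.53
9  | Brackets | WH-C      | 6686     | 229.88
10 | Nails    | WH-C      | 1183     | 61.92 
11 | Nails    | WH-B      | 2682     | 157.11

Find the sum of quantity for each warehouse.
SELECT warehouse, SUM(quantity) as result
FROM inventory
GROUP BY warehouse

Result:
  WH-B: 6825
  WH-C: 23463
  WH-East: 4284
  WH-North: 14664
  WH-West: 781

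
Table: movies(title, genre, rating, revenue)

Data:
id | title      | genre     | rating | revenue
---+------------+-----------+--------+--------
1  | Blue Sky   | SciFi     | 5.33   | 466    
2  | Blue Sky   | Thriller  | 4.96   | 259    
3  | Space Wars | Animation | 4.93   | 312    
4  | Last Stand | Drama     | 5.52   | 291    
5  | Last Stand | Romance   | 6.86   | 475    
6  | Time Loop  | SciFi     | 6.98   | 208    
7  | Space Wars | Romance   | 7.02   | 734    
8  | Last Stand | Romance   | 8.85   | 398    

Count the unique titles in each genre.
SELECT genre, COUNT(DISTINCT title)
FROM movies
GROUP BY genre

Result:
  Animation: 1 distinct
  Drama: 1 distinct
  Romance: 2 distinct
  SciFi: 2 distinct
  Thriller: 1 distinct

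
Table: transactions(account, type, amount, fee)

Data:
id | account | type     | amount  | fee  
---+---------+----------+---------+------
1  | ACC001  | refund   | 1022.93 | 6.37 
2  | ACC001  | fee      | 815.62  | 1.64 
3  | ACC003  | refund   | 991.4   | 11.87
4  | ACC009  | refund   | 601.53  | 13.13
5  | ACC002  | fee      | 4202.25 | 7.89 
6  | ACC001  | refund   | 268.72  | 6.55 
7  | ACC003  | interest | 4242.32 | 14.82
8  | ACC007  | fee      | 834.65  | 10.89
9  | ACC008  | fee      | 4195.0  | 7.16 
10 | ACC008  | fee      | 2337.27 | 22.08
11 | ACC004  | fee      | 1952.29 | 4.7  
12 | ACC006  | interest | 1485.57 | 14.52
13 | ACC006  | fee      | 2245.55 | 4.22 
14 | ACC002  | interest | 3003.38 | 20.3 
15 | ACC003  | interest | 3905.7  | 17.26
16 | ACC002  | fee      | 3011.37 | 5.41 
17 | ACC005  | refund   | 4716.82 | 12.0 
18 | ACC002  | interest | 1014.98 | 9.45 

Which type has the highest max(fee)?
SELECT type, MAX(fee) as val
FROM transactions
GROUP BY type
ORDER BY val DESC
LIMIT 1

Result: fee with max(fee) = 22.08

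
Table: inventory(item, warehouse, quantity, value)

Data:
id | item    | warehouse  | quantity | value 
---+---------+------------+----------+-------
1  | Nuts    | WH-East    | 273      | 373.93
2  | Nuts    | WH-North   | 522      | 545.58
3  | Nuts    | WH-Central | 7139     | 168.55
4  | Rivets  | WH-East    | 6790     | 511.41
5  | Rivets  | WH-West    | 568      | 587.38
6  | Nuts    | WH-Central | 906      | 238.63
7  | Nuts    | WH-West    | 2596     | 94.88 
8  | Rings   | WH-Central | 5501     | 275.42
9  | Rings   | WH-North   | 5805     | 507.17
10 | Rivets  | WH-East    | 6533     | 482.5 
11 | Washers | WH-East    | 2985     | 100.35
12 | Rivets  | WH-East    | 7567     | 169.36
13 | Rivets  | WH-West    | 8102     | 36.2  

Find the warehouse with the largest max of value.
SELECT warehouse, MAX(value) as val
FROM inventory
GROUP BY warehouse
ORDER BY val DESC
LIMIT 1

Result: WH-West with max(value) = 587.38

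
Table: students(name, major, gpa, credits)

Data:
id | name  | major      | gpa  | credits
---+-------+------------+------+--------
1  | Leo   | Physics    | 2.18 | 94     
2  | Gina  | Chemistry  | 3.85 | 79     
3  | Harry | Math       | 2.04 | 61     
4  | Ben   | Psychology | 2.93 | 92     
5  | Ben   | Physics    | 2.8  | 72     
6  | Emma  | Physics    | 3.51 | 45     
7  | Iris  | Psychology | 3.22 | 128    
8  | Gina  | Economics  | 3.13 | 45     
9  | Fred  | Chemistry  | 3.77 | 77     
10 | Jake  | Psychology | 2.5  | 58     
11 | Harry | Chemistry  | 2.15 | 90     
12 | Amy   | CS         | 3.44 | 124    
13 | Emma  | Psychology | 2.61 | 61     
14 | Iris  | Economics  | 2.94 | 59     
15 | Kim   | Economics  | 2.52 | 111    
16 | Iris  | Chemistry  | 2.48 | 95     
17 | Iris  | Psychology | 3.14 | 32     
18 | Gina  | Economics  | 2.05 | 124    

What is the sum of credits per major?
SELECT major, SUM(credits) as result
FROM students
GROUP BY major

Result:
  CS: 124
  Chemistry: 341
  Economics: 339
  Math: 61
  Physics: 211
  Psychology: 371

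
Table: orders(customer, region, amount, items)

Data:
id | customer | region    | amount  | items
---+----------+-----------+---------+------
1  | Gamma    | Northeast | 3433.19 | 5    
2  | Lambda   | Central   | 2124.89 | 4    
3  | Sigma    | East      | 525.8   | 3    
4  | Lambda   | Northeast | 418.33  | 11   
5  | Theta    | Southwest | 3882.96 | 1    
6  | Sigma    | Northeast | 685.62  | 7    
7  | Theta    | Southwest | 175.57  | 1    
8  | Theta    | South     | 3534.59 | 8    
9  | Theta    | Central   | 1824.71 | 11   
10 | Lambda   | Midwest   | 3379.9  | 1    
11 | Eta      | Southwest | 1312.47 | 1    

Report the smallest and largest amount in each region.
SELECT region, MIN(amount), MAX(amount)
FROM orders
GROUP BY region

Result:
  Central: min=1824.71, max=2124.89
  East: min=525.80, max=525.80
  Midwest: min=3379.90, max=3379.90
  Northeast: min=418.33, max=3433.19
  South: min=3534.59, max=3534.59
  Southwest: min=175.57, max=3882.96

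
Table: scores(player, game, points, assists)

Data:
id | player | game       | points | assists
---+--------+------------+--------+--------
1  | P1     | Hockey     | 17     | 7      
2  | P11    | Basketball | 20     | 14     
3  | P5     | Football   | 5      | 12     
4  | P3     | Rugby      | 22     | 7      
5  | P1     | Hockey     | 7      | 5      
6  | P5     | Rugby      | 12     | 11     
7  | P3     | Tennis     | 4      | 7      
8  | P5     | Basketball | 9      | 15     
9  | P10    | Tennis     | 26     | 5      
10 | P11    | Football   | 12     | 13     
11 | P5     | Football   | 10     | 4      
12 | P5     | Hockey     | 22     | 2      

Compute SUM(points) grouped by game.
SELECT game, SUM(points) as result
FROM scores
GROUP BY game

Result:
  Basketball: 29
  Football: 27
  Hockey: 46
  Rugby: 34
  Tennis: 30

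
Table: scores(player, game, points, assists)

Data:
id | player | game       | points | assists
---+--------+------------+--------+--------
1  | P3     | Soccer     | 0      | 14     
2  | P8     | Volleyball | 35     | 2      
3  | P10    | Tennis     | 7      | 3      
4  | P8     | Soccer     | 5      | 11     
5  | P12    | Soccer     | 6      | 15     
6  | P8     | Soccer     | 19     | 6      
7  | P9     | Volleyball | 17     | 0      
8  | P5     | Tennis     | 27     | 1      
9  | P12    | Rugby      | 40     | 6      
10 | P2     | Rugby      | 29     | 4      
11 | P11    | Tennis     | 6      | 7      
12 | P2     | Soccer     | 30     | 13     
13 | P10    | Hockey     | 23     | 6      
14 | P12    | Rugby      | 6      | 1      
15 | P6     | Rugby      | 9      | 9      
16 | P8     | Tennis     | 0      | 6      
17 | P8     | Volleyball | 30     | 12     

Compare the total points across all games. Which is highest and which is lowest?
SELECT game, SUM(points)
FROM scores
GROUP BY game
ORDER BY SUM(points)

All groups:
  Hockey: 23
  Tennis: 40
  Soccer: 60
  Volleyball: 82
  Rugby: 84

Highest: Rugby (84)
Lowest: Hockey (23)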